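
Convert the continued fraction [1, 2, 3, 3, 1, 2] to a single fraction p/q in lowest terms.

Fold from the inside: start with 2/1.
  1 + 1/2 = 3/2
  3 + 2/3 = 11/3
  3 + 3/11 = 36/11
  2 + 11/36 = 83/36
  1 + 36/83 = 119/83

119/83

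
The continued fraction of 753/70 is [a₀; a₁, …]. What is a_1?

753 = 10·70 + 53   →  a_0 = 10
70 = 1·53 + 17   →  a_1 = 1

1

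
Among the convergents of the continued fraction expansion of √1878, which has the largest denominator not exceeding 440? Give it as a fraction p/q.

16901/390

√1878 = [43; 2, 1, 42, 1, 2, 86, …] (period length 6).
Convergents:
  p_0/q_0 = 43/1
  p_1/q_1 = 87/2
  p_2/q_2 = 130/3
  p_3/q_3 = 5547/128
  p_4/q_4 = 5677/131
  p_5/q_5 = 16901/390
  p_6/q_6 = 1459163/33671
q_5 = 390 ≤ 440 < 33671 = q_6, so the answer is 16901/390.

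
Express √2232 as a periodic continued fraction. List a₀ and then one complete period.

[47; 4, 10, 4, 94]

a₀ = ⌊√2232⌋ = 47.
With m₀=0, d₀=1 and mₖ₊₁ = dₖaₖ − mₖ, dₖ₊₁ = (n − mₖ₊₁²)/dₖ, aₖ₊₁ = ⌊(a₀+mₖ₊₁)/dₖ₊₁⌋:
  k=1: m=47, d=23, a=4
  k=2: m=45, d=9, a=10
  k=3: m=45, d=23, a=4
  k=4: m=47, d=1, a=94
d=1 and a=2a₀=94 at k=4, so the next step gives (m, d) = (47, 23) again — its k=1 value — and the period has length 4.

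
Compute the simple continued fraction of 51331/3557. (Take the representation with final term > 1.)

[14; 2, 3, 8, 5, 2, 5]

51331 = 14·3557 + 1533
3557 = 2·1533 + 491
1533 = 3·491 + 60
491 = 8·60 + 11
60 = 5·11 + 5
11 = 2·5 + 1
5 = 5·1 + 0  (stop)
So 51331/3557 = [14; 2, 3, 8, 5, 2, 5].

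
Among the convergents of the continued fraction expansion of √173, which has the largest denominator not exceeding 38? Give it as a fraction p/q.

√173 = [13; 6, 1, 1, 6, 26, …] (period length 5).
Convergents:
  p_0/q_0 = 13/1
  p_1/q_1 = 79/6
  p_2/q_2 = 92/7
  p_3/q_3 = 171/13
  p_4/q_4 = 1118/85
q_3 = 13 ≤ 38 < 85 = q_4, so the answer is 171/13.

171/13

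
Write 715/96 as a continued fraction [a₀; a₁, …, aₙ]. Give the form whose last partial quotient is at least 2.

[7; 2, 4, 3, 3]

715 = 7×96 + 43
96 = 2×43 + 10
43 = 4×10 + 3
10 = 3×3 + 1
3 = 3×1 + 0  (stop)
So 715/96 = [7; 2, 4, 3, 3].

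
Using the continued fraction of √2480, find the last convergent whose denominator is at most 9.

249/5

√2480 = [49; 1, 3, 1, 98, …] (period length 4).
Convergents:
  p_0/q_0 = 49/1
  p_1/q_1 = 50/1
  p_2/q_2 = 199/4
  p_3/q_3 = 249/5
  p_4/q_4 = 24601/494
q_3 = 5 ≤ 9 < 494 = q_4, so the answer is 249/5.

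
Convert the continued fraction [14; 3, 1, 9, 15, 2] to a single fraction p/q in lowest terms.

Using pₖ = aₖpₖ₋₁ + pₖ₋₂ and qₖ = aₖqₖ₋₁ + qₖ₋₂:
  k=0: a=14, p=14, q=1
  k=1: a=3, p=43, q=3
  k=2: a=1, p=57, q=4
  k=3: a=9, p=556, q=39
  k=4: a=15, p=8397, q=589
  k=5: a=2, p=17350, q=1217

17350/1217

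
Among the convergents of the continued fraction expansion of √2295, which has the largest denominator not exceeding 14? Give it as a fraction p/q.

527/11

√2295 = [47; 1, 9, 1, 1, 1, 9, 1, 94, …] (period length 8).
Convergents:
  p_0/q_0 = 47/1
  p_1/q_1 = 48/1
  p_2/q_2 = 479/10
  p_3/q_3 = 527/11
  p_4/q_4 = 1006/21
q_3 = 11 ≤ 14 < 21 = q_4, so the answer is 527/11.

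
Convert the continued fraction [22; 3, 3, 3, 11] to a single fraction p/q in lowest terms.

Fold from the inside: start with 11/1.
  3 + 1/11 = 34/11
  3 + 11/34 = 113/34
  3 + 34/113 = 373/113
  22 + 113/373 = 8319/373

8319/373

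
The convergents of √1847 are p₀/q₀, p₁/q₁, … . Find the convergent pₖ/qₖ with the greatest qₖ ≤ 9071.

√1847 = [42; 1, 41, 1, 84, …] (period length 4).
Convergents:
  p_0/q_0 = 42/1
  p_1/q_1 = 43/1
  p_2/q_2 = 1805/42
  p_3/q_3 = 1848/43
  p_4/q_4 = 157037/3654
  p_5/q_5 = 158885/3697
  p_6/q_6 = 6671322/155231
q_5 = 3697 ≤ 9071 < 155231 = q_6, so the answer is 158885/3697.

158885/3697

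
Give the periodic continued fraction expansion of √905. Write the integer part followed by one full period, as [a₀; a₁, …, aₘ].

a₀ = ⌊√905⌋ = 30.
With m₀=0, d₀=1 and mₖ₊₁ = dₖaₖ − mₖ, dₖ₊₁ = (n − mₖ₊₁²)/dₖ, aₖ₊₁ = ⌊(a₀+mₖ₊₁)/dₖ₊₁⌋:
  k=1: m=30, d=5, a=12
  k=2: m=30, d=1, a=60
d=1 and a=2a₀=60 at k=2, so the next step gives (m, d) = (30, 5) again — its k=1 value — and the period has length 2.

[30; 12, 60]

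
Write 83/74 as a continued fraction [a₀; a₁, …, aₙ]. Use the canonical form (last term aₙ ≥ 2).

83 = 1·74 + 9
74 = 8·9 + 2
9 = 4·2 + 1
2 = 2·1 + 0  (stop)
So 83/74 = [1; 8, 4, 2].

[1; 8, 4, 2]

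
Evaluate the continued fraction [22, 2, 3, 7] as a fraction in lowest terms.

1144/51

Fold from the inside: start with 7/1.
  3 + 1/7 = 22/7
  2 + 7/22 = 51/22
  22 + 22/51 = 1144/51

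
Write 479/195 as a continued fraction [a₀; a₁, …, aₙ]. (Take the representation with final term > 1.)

[2; 2, 5, 4, 4]

479 = 2×195 + 89
195 = 2×89 + 17
89 = 5×17 + 4
17 = 4×4 + 1
4 = 4×1 + 0  (stop)
So 479/195 = [2; 2, 5, 4, 4].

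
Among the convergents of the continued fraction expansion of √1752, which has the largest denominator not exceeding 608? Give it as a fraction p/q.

24570/587

√1752 = [41; 1, 5, 1, 82, …] (period length 4).
Convergents:
  p_0/q_0 = 41/1
  p_1/q_1 = 42/1
  p_2/q_2 = 251/6
  p_3/q_3 = 293/7
  p_4/q_4 = 24277/580
  p_5/q_5 = 24570/587
  p_6/q_6 = 147127/3515
q_5 = 587 ≤ 608 < 3515 = q_6, so the answer is 24570/587.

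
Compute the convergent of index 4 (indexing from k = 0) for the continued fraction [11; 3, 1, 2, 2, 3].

Using pₖ = aₖpₖ₋₁ + pₖ₋₂, qₖ = aₖqₖ₋₁ + qₖ₋₂ (with p₋₁=1, p₋₂=0, q₋₁=0, q₋₂=1):
  k=0: a=11, p=11, q=1
  k=1: a=3, p=34, q=3
  k=2: a=1, p=45, q=4
  k=3: a=2, p=124, q=11
  k=4: a=2, p=293, q=26

293/26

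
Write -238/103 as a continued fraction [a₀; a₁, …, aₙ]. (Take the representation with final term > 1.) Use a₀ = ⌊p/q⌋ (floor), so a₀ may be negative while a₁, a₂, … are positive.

[-3; 1, 2, 4, 1, 1, 3]

-238 = -3·103 + 71
103 = 1·71 + 32
71 = 2·32 + 7
32 = 4·7 + 4
7 = 1·4 + 3
4 = 1·3 + 1
3 = 3·1 + 0  (stop)
So -238/103 = [-3; 1, 2, 4, 1, 1, 3].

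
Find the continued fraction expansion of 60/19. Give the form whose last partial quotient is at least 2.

60 = 3·19 + 3
19 = 6·3 + 1
3 = 3·1 + 0  (stop)
So 60/19 = [3; 6, 3].

[3; 6, 3]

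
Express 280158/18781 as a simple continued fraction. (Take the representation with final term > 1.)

[14; 1, 11, 16, 19, 2, 2]

280158 = 14*18781 + 17224
18781 = 1*17224 + 1557
17224 = 11*1557 + 97
1557 = 16*97 + 5
97 = 19*5 + 2
5 = 2*2 + 1
2 = 2*1 + 0  (stop)
So 280158/18781 = [14; 1, 11, 16, 19, 2, 2].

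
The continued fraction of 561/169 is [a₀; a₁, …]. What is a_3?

561 = 3·169 + 54   →  a_0 = 3
169 = 3·54 + 7   →  a_1 = 3
54 = 7·7 + 5   →  a_2 = 7
7 = 1·5 + 2   →  a_3 = 1

1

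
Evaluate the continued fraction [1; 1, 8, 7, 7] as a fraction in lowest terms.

Using pₖ = aₖpₖ₋₁ + pₖ₋₂ and qₖ = aₖqₖ₋₁ + qₖ₋₂:
  k=0: a=1, p=1, q=1
  k=1: a=1, p=2, q=1
  k=2: a=8, p=17, q=9
  k=3: a=7, p=121, q=64
  k=4: a=7, p=864, q=457

864/457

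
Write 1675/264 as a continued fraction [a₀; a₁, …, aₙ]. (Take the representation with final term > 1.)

1675 = 6·264 + 91
264 = 2·91 + 82
91 = 1·82 + 9
82 = 9·9 + 1
9 = 9·1 + 0  (stop)
So 1675/264 = [6; 2, 1, 9, 9].

[6; 2, 1, 9, 9]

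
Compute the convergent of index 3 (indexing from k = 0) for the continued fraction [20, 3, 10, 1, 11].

Using pₖ = aₖpₖ₋₁ + pₖ₋₂, qₖ = aₖqₖ₋₁ + qₖ₋₂ (with p₋₁=1, p₋₂=0, q₋₁=0, q₋₂=1):
  k=0: a=20, p=20, q=1
  k=1: a=3, p=61, q=3
  k=2: a=10, p=630, q=31
  k=3: a=1, p=691, q=34

691/34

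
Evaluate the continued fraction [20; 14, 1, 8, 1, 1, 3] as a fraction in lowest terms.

Fold from the inside: start with 3/1.
  1 + 1/3 = 4/3
  1 + 3/4 = 7/4
  8 + 4/7 = 60/7
  1 + 7/60 = 67/60
  14 + 60/67 = 998/67
  20 + 67/998 = 20027/998

20027/998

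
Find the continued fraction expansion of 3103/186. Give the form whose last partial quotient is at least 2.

3103 = 16·186 + 127
186 = 1·127 + 59
127 = 2·59 + 9
59 = 6·9 + 5
9 = 1·5 + 4
5 = 1·4 + 1
4 = 4·1 + 0  (stop)
So 3103/186 = [16; 1, 2, 6, 1, 1, 4].

[16; 1, 2, 6, 1, 1, 4]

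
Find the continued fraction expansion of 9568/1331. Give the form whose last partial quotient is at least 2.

9568 = 7*1331 + 251
1331 = 5*251 + 76
251 = 3*76 + 23
76 = 3*23 + 7
23 = 3*7 + 2
7 = 3*2 + 1
2 = 2*1 + 0  (stop)
So 9568/1331 = [7; 5, 3, 3, 3, 3, 2].

[7; 5, 3, 3, 3, 3, 2]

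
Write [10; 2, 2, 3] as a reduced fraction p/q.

Using pₖ = aₖpₖ₋₁ + pₖ₋₂ and qₖ = aₖqₖ₋₁ + qₖ₋₂:
  k=0: a=10, p=10, q=1
  k=1: a=2, p=21, q=2
  k=2: a=2, p=52, q=5
  k=3: a=3, p=177, q=17

177/17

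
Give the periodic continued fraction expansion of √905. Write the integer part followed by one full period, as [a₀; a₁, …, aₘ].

[30; 12, 60]

a₀ = ⌊√905⌋ = 30.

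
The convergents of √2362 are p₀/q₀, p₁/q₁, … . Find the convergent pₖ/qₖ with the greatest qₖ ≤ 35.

√2362 = [48; 1, 1, 1, 1, 96, …] (period length 5).
Convergents:
  p_0/q_0 = 48/1
  p_1/q_1 = 49/1
  p_2/q_2 = 97/2
  p_3/q_3 = 146/3
  p_4/q_4 = 243/5
  p_5/q_5 = 23474/483
q_4 = 5 ≤ 35 < 483 = q_5, so the answer is 243/5.

243/5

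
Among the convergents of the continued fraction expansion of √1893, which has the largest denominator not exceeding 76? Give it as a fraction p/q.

√1893 = [43; 1, 1, 28, 1, 1, 86, …] (period length 6).
Convergents:
  p_0/q_0 = 43/1
  p_1/q_1 = 44/1
  p_2/q_2 = 87/2
  p_3/q_3 = 2480/57
  p_4/q_4 = 2567/59
  p_5/q_5 = 5047/116
q_4 = 59 ≤ 76 < 116 = q_5, so the answer is 2567/59.

2567/59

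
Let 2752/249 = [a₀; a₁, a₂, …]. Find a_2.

2752 = 11·249 + 13   →  a_0 = 11
249 = 19·13 + 2   →  a_1 = 19
13 = 6·2 + 1   →  a_2 = 6

6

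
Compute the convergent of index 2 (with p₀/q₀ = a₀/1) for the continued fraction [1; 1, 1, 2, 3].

Using pₖ = aₖpₖ₋₁ + pₖ₋₂, qₖ = aₖqₖ₋₁ + qₖ₋₂ (with p₋₁=1, p₋₂=0, q₋₁=0, q₋₂=1):
  k=0: a=1, p=1, q=1
  k=1: a=1, p=2, q=1
  k=2: a=1, p=3, q=2

3/2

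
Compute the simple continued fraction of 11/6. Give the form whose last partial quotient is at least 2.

11 = 1·6 + 5
6 = 1·5 + 1
5 = 5·1 + 0  (stop)
So 11/6 = [1; 1, 5].

[1; 1, 5]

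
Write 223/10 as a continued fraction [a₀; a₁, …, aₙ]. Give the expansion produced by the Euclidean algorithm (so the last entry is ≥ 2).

[22; 3, 3]

223 = 22×10 + 3
10 = 3×3 + 1
3 = 3×1 + 0  (stop)
So 223/10 = [22; 3, 3].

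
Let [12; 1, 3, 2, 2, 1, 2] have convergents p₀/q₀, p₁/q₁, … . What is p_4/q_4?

281/22

Using pₖ = aₖpₖ₋₁ + pₖ₋₂, qₖ = aₖqₖ₋₁ + qₖ₋₂ (with p₋₁=1, p₋₂=0, q₋₁=0, q₋₂=1):
  k=0: a=12, p=12, q=1
  k=1: a=1, p=13, q=1
  k=2: a=3, p=51, q=4
  k=3: a=2, p=115, q=9
  k=4: a=2, p=281, q=22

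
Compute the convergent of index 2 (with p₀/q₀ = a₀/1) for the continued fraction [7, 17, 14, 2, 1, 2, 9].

1687/239

Using pₖ = aₖpₖ₋₁ + pₖ₋₂, qₖ = aₖqₖ₋₁ + qₖ₋₂ (with p₋₁=1, p₋₂=0, q₋₁=0, q₋₂=1):
  k=0: a=7, p=7, q=1
  k=1: a=17, p=120, q=17
  k=2: a=14, p=1687, q=239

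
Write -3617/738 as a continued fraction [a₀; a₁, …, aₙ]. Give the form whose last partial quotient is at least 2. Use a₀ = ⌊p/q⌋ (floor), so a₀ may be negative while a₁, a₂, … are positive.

[-5; 10, 9, 8]

-3617 = -5*738 + 73
738 = 10*73 + 8
73 = 9*8 + 1
8 = 8*1 + 0  (stop)
So -3617/738 = [-5; 10, 9, 8].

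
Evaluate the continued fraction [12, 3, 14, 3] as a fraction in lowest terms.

1627/132

Using pₖ = aₖpₖ₋₁ + pₖ₋₂ and qₖ = aₖqₖ₋₁ + qₖ₋₂:
  k=0: a=12, p=12, q=1
  k=1: a=3, p=37, q=3
  k=2: a=14, p=530, q=43
  k=3: a=3, p=1627, q=132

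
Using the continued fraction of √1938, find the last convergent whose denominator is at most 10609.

170500/3873

√1938 = [44; 44, 88, …] (period length 2).
Convergents:
  p_0/q_0 = 44/1
  p_1/q_1 = 1937/44
  p_2/q_2 = 170500/3873
  p_3/q_3 = 7503937/170456
q_2 = 3873 ≤ 10609 < 170456 = q_3, so the answer is 170500/3873.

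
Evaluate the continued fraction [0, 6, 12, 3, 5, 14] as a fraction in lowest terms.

2795/16997

Using pₖ = aₖpₖ₋₁ + pₖ₋₂ and qₖ = aₖqₖ₋₁ + qₖ₋₂:
  k=0: a=0, p=0, q=1
  k=1: a=6, p=1, q=6
  k=2: a=12, p=12, q=73
  k=3: a=3, p=37, q=225
  k=4: a=5, p=197, q=1198
  k=5: a=14, p=2795, q=16997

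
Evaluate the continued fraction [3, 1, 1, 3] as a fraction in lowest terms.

Fold from the inside: start with 3/1.
  1 + 1/3 = 4/3
  1 + 3/4 = 7/4
  3 + 4/7 = 25/7

25/7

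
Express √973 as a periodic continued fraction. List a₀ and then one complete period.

[31; 5, 5, 2, 8, 2, 5, 5, 62]

a₀ = ⌊√973⌋ = 31.
With m₀=0, d₀=1 and mₖ₊₁ = dₖaₖ − mₖ, dₖ₊₁ = (n − mₖ₊₁²)/dₖ, aₖ₊₁ = ⌊(a₀+mₖ₊₁)/dₖ₊₁⌋:
  k=1: m=31, d=12, a=5
  k=2: m=29, d=11, a=5
  k=3: m=26, d=27, a=2
  k=4: m=28, d=7, a=8
  k=5: m=28, d=27, a=2
  k=6: m=26, d=11, a=5
  k=7: m=29, d=12, a=5
  k=8: m=31, d=1, a=62
d=1 and a=2a₀=62 at k=8, so the next step gives (m, d) = (31, 12) again — its k=1 value — and the period has length 8.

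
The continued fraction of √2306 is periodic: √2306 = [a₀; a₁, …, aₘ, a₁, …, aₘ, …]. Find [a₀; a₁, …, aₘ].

a₀ = ⌊√2306⌋ = 48.
With m₀=0, d₀=1 and mₖ₊₁ = dₖaₖ − mₖ, dₖ₊₁ = (n − mₖ₊₁²)/dₖ, aₖ₊₁ = ⌊(a₀+mₖ₊₁)/dₖ₊₁⌋:
  k=1: m=48, d=2, a=48
  k=2: m=48, d=1, a=96
d=1 and a=2a₀=96 at k=2, so the next step gives (m, d) = (48, 2) again — its k=1 value — and the period has length 2.

[48; 48, 96]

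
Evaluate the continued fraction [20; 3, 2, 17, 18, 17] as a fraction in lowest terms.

762239/37573

Fold from the inside: start with 17/1.
  18 + 1/17 = 307/17
  17 + 17/307 = 5236/307
  2 + 307/5236 = 10779/5236
  3 + 5236/10779 = 37573/10779
  20 + 10779/37573 = 762239/37573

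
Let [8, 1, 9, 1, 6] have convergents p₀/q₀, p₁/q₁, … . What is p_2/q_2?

Using pₖ = aₖpₖ₋₁ + pₖ₋₂, qₖ = aₖqₖ₋₁ + qₖ₋₂ (with p₋₁=1, p₋₂=0, q₋₁=0, q₋₂=1):
  k=0: a=8, p=8, q=1
  k=1: a=1, p=9, q=1
  k=2: a=9, p=89, q=10

89/10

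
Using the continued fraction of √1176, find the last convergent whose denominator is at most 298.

4801/140

√1176 = [34; 3, 2, 2, 2, 3, 68, …] (period length 6).
Convergents:
  p_0/q_0 = 34/1
  p_1/q_1 = 103/3
  p_2/q_2 = 240/7
  p_3/q_3 = 583/17
  p_4/q_4 = 1406/41
  p_5/q_5 = 4801/140
  p_6/q_6 = 327874/9561
q_5 = 140 ≤ 298 < 9561 = q_6, so the answer is 4801/140.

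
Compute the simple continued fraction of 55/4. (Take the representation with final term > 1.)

[13; 1, 3]

55 = 13×4 + 3
4 = 1×3 + 1
3 = 3×1 + 0  (stop)
So 55/4 = [13; 1, 3].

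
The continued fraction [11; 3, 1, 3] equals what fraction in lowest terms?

169/15

Fold from the inside: start with 3/1.
  1 + 1/3 = 4/3
  3 + 3/4 = 15/4
  11 + 4/15 = 169/15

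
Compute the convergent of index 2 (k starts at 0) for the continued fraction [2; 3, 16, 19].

Using pₖ = aₖpₖ₋₁ + pₖ₋₂, qₖ = aₖqₖ₋₁ + qₖ₋₂ (with p₋₁=1, p₋₂=0, q₋₁=0, q₋₂=1):
  k=0: a=2, p=2, q=1
  k=1: a=3, p=7, q=3
  k=2: a=16, p=114, q=49

114/49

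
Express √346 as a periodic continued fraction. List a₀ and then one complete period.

[18; 1, 1, 1, 1, 36]

a₀ = ⌊√346⌋ = 18.
With m₀=0, d₀=1 and mₖ₊₁ = dₖaₖ − mₖ, dₖ₊₁ = (n − mₖ₊₁²)/dₖ, aₖ₊₁ = ⌊(a₀+mₖ₊₁)/dₖ₊₁⌋:
  k=1: m=18, d=22, a=1
  k=2: m=4, d=15, a=1
  k=3: m=11, d=15, a=1
  k=4: m=4, d=22, a=1
  k=5: m=18, d=1, a=36
d=1 and a=2a₀=36 at k=5, so the next step gives (m, d) = (18, 22) again — its k=1 value — and the period has length 5.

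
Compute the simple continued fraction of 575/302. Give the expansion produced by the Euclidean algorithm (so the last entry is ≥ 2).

[1; 1, 9, 2, 2, 2, 2]

575 = 1×302 + 273
302 = 1×273 + 29
273 = 9×29 + 12
29 = 2×12 + 5
12 = 2×5 + 2
5 = 2×2 + 1
2 = 2×1 + 0  (stop)
So 575/302 = [1; 1, 9, 2, 2, 2, 2].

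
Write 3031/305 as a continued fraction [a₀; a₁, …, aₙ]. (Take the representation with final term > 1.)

[9; 1, 15, 19]

3031 = 9*305 + 286
305 = 1*286 + 19
286 = 15*19 + 1
19 = 19*1 + 0  (stop)
So 3031/305 = [9; 1, 15, 19].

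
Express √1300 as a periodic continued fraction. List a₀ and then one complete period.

[36; 18, 72]

a₀ = ⌊√1300⌋ = 36.
With m₀=0, d₀=1 and mₖ₊₁ = dₖaₖ − mₖ, dₖ₊₁ = (n − mₖ₊₁²)/dₖ, aₖ₊₁ = ⌊(a₀+mₖ₊₁)/dₖ₊₁⌋:
  k=1: m=36, d=4, a=18
  k=2: m=36, d=1, a=72
d=1 and a=2a₀=72 at k=2, so the next step gives (m, d) = (36, 4) again — its k=1 value — and the period has length 2.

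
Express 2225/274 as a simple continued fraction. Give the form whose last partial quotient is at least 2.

2225 = 8×274 + 33
274 = 8×33 + 10
33 = 3×10 + 3
10 = 3×3 + 1
3 = 3×1 + 0  (stop)
So 2225/274 = [8; 8, 3, 3, 3].

[8; 8, 3, 3, 3]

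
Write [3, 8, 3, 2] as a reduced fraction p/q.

Using pₖ = aₖpₖ₋₁ + pₖ₋₂ and qₖ = aₖqₖ₋₁ + qₖ₋₂:
  k=0: a=3, p=3, q=1
  k=1: a=8, p=25, q=8
  k=2: a=3, p=78, q=25
  k=3: a=2, p=181, q=58

181/58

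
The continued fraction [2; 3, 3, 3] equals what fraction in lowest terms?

Using pₖ = aₖpₖ₋₁ + pₖ₋₂ and qₖ = aₖqₖ₋₁ + qₖ₋₂:
  k=0: a=2, p=2, q=1
  k=1: a=3, p=7, q=3
  k=2: a=3, p=23, q=10
  k=3: a=3, p=76, q=33

76/33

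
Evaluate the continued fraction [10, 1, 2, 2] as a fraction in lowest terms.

Fold from the inside: start with 2/1.
  2 + 1/2 = 5/2
  1 + 2/5 = 7/5
  10 + 5/7 = 75/7

75/7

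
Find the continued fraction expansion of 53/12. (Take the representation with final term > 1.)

53 = 4·12 + 5
12 = 2·5 + 2
5 = 2·2 + 1
2 = 2·1 + 0  (stop)
So 53/12 = [4; 2, 2, 2].

[4; 2, 2, 2]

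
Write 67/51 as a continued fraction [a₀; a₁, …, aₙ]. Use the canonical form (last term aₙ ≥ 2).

67 = 1×51 + 16
51 = 3×16 + 3
16 = 5×3 + 1
3 = 3×1 + 0  (stop)
So 67/51 = [1; 3, 5, 3].

[1; 3, 5, 3]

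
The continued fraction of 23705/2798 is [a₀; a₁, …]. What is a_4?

7

23705 = 8·2798 + 1321   →  a_0 = 8
2798 = 2·1321 + 156   →  a_1 = 2
1321 = 8·156 + 73   →  a_2 = 8
156 = 2·73 + 10   →  a_3 = 2
73 = 7·10 + 3   →  a_4 = 7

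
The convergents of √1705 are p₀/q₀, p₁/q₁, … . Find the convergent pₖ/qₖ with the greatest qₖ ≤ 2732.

√1705 = [41; 3, 2, 3, 82, …] (period length 4).
Convergents:
  p_0/q_0 = 41/1
  p_1/q_1 = 124/3
  p_2/q_2 = 289/7
  p_3/q_3 = 991/24
  p_4/q_4 = 81551/1975
  p_5/q_5 = 245644/5949
q_4 = 1975 ≤ 2732 < 5949 = q_5, so the answer is 81551/1975.

81551/1975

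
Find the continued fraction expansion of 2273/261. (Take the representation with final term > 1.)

2273 = 8*261 + 185
261 = 1*185 + 76
185 = 2*76 + 33
76 = 2*33 + 10
33 = 3*10 + 3
10 = 3*3 + 1
3 = 3*1 + 0  (stop)
So 2273/261 = [8; 1, 2, 2, 3, 3, 3].

[8; 1, 2, 2, 3, 3, 3]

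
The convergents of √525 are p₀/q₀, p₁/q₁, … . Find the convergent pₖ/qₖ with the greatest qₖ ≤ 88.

527/23

√525 = [22; 1, 10, 2, 10, 1, 44, …] (period length 6).
Convergents:
  p_0/q_0 = 22/1
  p_1/q_1 = 23/1
  p_2/q_2 = 252/11
  p_3/q_3 = 527/23
  p_4/q_4 = 5522/241
q_3 = 23 ≤ 88 < 241 = q_4, so the answer is 527/23.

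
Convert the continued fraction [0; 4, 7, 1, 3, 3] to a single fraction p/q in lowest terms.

101/417

Fold from the inside: start with 3/1.
  3 + 1/3 = 10/3
  1 + 3/10 = 13/10
  7 + 10/13 = 101/13
  4 + 13/101 = 417/101
  0 + 101/417 = 101/417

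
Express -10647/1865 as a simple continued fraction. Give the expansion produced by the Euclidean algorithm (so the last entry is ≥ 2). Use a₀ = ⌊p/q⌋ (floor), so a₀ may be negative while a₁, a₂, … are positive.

-10647 = -6×1865 + 543
1865 = 3×543 + 236
543 = 2×236 + 71
236 = 3×71 + 23
71 = 3×23 + 2
23 = 11×2 + 1
2 = 2×1 + 0  (stop)
So -10647/1865 = [-6; 3, 2, 3, 3, 11, 2].

[-6; 3, 2, 3, 3, 11, 2]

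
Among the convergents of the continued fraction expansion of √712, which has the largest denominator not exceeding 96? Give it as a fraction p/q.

√712 = [26; 1, 2, 6, 2, 1, 52, …] (period length 6).
Convergents:
  p_0/q_0 = 26/1
  p_1/q_1 = 27/1
  p_2/q_2 = 80/3
  p_3/q_3 = 507/19
  p_4/q_4 = 1094/41
  p_5/q_5 = 1601/60
  p_6/q_6 = 84346/3161
q_5 = 60 ≤ 96 < 3161 = q_6, so the answer is 1601/60.

1601/60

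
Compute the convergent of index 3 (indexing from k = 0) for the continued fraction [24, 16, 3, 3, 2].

Using pₖ = aₖpₖ₋₁ + pₖ₋₂, qₖ = aₖqₖ₋₁ + qₖ₋₂ (with p₋₁=1, p₋₂=0, q₋₁=0, q₋₂=1):
  k=0: a=24, p=24, q=1
  k=1: a=16, p=385, q=16
  k=2: a=3, p=1179, q=49
  k=3: a=3, p=3922, q=163

3922/163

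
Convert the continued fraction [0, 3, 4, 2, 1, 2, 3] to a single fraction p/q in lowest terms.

118/381

Using pₖ = aₖpₖ₋₁ + pₖ₋₂ and qₖ = aₖqₖ₋₁ + qₖ₋₂:
  k=0: a=0, p=0, q=1
  k=1: a=3, p=1, q=3
  k=2: a=4, p=4, q=13
  k=3: a=2, p=9, q=29
  k=4: a=1, p=13, q=42
  k=5: a=2, p=35, q=113
  k=6: a=3, p=118, q=381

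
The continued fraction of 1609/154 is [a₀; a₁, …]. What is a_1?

1609 = 10·154 + 69   →  a_0 = 10
154 = 2·69 + 16   →  a_1 = 2

2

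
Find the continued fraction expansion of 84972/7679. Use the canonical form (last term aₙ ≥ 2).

84972 = 11*7679 + 503
7679 = 15*503 + 134
503 = 3*134 + 101
134 = 1*101 + 33
101 = 3*33 + 2
33 = 16*2 + 1
2 = 2*1 + 0  (stop)
So 84972/7679 = [11; 15, 3, 1, 3, 16, 2].

[11; 15, 3, 1, 3, 16, 2]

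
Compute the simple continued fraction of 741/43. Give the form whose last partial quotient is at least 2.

[17; 4, 3, 3]

741 = 17*43 + 10
43 = 4*10 + 3
10 = 3*3 + 1
3 = 3*1 + 0  (stop)
So 741/43 = [17; 4, 3, 3].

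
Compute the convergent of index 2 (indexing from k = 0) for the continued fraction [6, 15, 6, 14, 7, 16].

552/91

Using pₖ = aₖpₖ₋₁ + pₖ₋₂, qₖ = aₖqₖ₋₁ + qₖ₋₂ (with p₋₁=1, p₋₂=0, q₋₁=0, q₋₂=1):
  k=0: a=6, p=6, q=1
  k=1: a=15, p=91, q=15
  k=2: a=6, p=552, q=91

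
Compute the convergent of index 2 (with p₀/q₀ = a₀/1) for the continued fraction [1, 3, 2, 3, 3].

Using pₖ = aₖpₖ₋₁ + pₖ₋₂, qₖ = aₖqₖ₋₁ + qₖ₋₂ (with p₋₁=1, p₋₂=0, q₋₁=0, q₋₂=1):
  k=0: a=1, p=1, q=1
  k=1: a=3, p=4, q=3
  k=2: a=2, p=9, q=7

9/7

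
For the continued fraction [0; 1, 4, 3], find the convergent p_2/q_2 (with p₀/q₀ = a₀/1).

4/5

Using pₖ = aₖpₖ₋₁ + pₖ₋₂, qₖ = aₖqₖ₋₁ + qₖ₋₂ (with p₋₁=1, p₋₂=0, q₋₁=0, q₋₂=1):
  k=0: a=0, p=0, q=1
  k=1: a=1, p=1, q=1
  k=2: a=4, p=4, q=5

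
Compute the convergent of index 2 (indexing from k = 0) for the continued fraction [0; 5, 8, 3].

8/41

Using pₖ = aₖpₖ₋₁ + pₖ₋₂, qₖ = aₖqₖ₋₁ + qₖ₋₂ (with p₋₁=1, p₋₂=0, q₋₁=0, q₋₂=1):
  k=0: a=0, p=0, q=1
  k=1: a=5, p=1, q=5
  k=2: a=8, p=8, q=41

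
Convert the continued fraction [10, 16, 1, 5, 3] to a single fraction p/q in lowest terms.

3219/320

Using pₖ = aₖpₖ₋₁ + pₖ₋₂ and qₖ = aₖqₖ₋₁ + qₖ₋₂:
  k=0: a=10, p=10, q=1
  k=1: a=16, p=161, q=16
  k=2: a=1, p=171, q=17
  k=3: a=5, p=1016, q=101
  k=4: a=3, p=3219, q=320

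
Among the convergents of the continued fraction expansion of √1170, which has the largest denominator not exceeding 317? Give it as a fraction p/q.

√1170 = [34; 4, 1, 6, 1, 4, 68, …] (period length 6).
Convergents:
  p_0/q_0 = 34/1
  p_1/q_1 = 137/4
  p_2/q_2 = 171/5
  p_3/q_3 = 1163/34
  p_4/q_4 = 1334/39
  p_5/q_5 = 6499/190
  p_6/q_6 = 443266/12959
q_5 = 190 ≤ 317 < 12959 = q_6, so the answer is 6499/190.

6499/190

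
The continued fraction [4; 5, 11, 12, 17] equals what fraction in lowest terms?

48532/11565

Using pₖ = aₖpₖ₋₁ + pₖ₋₂ and qₖ = aₖqₖ₋₁ + qₖ₋₂:
  k=0: a=4, p=4, q=1
  k=1: a=5, p=21, q=5
  k=2: a=11, p=235, q=56
  k=3: a=12, p=2841, q=677
  k=4: a=17, p=48532, q=11565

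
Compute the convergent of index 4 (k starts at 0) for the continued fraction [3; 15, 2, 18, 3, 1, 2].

Using pₖ = aₖpₖ₋₁ + pₖ₋₂, qₖ = aₖqₖ₋₁ + qₖ₋₂ (with p₋₁=1, p₋₂=0, q₋₁=0, q₋₂=1):
  k=0: a=3, p=3, q=1
  k=1: a=15, p=46, q=15
  k=2: a=2, p=95, q=31
  k=3: a=18, p=1756, q=573
  k=4: a=3, p=5363, q=1750

5363/1750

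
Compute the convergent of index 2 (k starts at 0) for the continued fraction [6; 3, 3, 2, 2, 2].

Using pₖ = aₖpₖ₋₁ + pₖ₋₂, qₖ = aₖqₖ₋₁ + qₖ₋₂ (with p₋₁=1, p₋₂=0, q₋₁=0, q₋₂=1):
  k=0: a=6, p=6, q=1
  k=1: a=3, p=19, q=3
  k=2: a=3, p=63, q=10

63/10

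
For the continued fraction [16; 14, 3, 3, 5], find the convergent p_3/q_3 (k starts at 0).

2298/143

Using pₖ = aₖpₖ₋₁ + pₖ₋₂, qₖ = aₖqₖ₋₁ + qₖ₋₂ (with p₋₁=1, p₋₂=0, q₋₁=0, q₋₂=1):
  k=0: a=16, p=16, q=1
  k=1: a=14, p=225, q=14
  k=2: a=3, p=691, q=43
  k=3: a=3, p=2298, q=143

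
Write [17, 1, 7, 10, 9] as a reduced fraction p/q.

Fold from the inside: start with 9/1.
  10 + 1/9 = 91/9
  7 + 9/91 = 646/91
  1 + 91/646 = 737/646
  17 + 646/737 = 13175/737

13175/737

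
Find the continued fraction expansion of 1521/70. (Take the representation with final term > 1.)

[21; 1, 2, 1, 2, 6]

1521 = 21*70 + 51
70 = 1*51 + 19
51 = 2*19 + 13
19 = 1*13 + 6
13 = 2*6 + 1
6 = 6*1 + 0  (stop)
So 1521/70 = [21; 1, 2, 1, 2, 6].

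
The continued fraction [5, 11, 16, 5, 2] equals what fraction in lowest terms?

Using pₖ = aₖpₖ₋₁ + pₖ₋₂ and qₖ = aₖqₖ₋₁ + qₖ₋₂:
  k=0: a=5, p=5, q=1
  k=1: a=11, p=56, q=11
  k=2: a=16, p=901, q=177
  k=3: a=5, p=4561, q=896
  k=4: a=2, p=10023, q=1969

10023/1969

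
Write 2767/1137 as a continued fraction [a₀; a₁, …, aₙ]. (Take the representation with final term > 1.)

2767 = 2×1137 + 493
1137 = 2×493 + 151
493 = 3×151 + 40
151 = 3×40 + 31
40 = 1×31 + 9
31 = 3×9 + 4
9 = 2×4 + 1
4 = 4×1 + 0  (stop)
So 2767/1137 = [2; 2, 3, 3, 1, 3, 2, 4].

[2; 2, 3, 3, 1, 3, 2, 4]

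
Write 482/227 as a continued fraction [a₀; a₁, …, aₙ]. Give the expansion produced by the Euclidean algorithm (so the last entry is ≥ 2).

[2; 8, 9, 3]

482 = 2*227 + 28
227 = 8*28 + 3
28 = 9*3 + 1
3 = 3*1 + 0  (stop)
So 482/227 = [2; 8, 9, 3].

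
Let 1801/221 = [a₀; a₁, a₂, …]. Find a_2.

1801 = 8·221 + 33   →  a_0 = 8
221 = 6·33 + 23   →  a_1 = 6
33 = 1·23 + 10   →  a_2 = 1

1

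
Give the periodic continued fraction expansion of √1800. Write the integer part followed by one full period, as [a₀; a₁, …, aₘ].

a₀ = ⌊√1800⌋ = 42.

[42; 2, 2, 1, 8, 1, 2, 2, 84]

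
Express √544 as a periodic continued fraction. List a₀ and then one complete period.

[23; 3, 11, 3, 46]

a₀ = ⌊√544⌋ = 23.
With m₀=0, d₀=1 and mₖ₊₁ = dₖaₖ − mₖ, dₖ₊₁ = (n − mₖ₊₁²)/dₖ, aₖ₊₁ = ⌊(a₀+mₖ₊₁)/dₖ₊₁⌋:
  k=1: m=23, d=15, a=3
  k=2: m=22, d=4, a=11
  k=3: m=22, d=15, a=3
  k=4: m=23, d=1, a=46
d=1 and a=2a₀=46 at k=4, so the next step gives (m, d) = (23, 15) again — its k=1 value — and the period has length 4.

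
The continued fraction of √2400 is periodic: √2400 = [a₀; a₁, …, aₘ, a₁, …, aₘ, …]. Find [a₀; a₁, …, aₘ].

a₀ = ⌊√2400⌋ = 48.

[48; 1, 96]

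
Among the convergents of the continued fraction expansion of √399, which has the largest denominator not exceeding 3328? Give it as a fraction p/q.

√399 = [19; 1, 38, …] (period length 2).
Convergents:
  p_0/q_0 = 19/1
  p_1/q_1 = 20/1
  p_2/q_2 = 779/39
  p_3/q_3 = 799/40
  p_4/q_4 = 31141/1559
  p_5/q_5 = 31940/1599
  p_6/q_6 = 1244861/62321
q_5 = 1599 ≤ 3328 < 62321 = q_6, so the answer is 31940/1599.

31940/1599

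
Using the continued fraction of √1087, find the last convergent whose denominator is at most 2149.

70687/2144

√1087 = [32; 1, 31, 1, 64, …] (period length 4).
Convergents:
  p_0/q_0 = 32/1
  p_1/q_1 = 33/1
  p_2/q_2 = 1055/32
  p_3/q_3 = 1088/33
  p_4/q_4 = 70687/2144
  p_5/q_5 = 71775/2177
q_4 = 2144 ≤ 2149 < 2177 = q_5, so the answer is 70687/2144.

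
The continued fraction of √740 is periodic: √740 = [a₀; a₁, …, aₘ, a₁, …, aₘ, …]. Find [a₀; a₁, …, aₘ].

[27; 4, 1, 12, 1, 4, 54]

a₀ = ⌊√740⌋ = 27.
With m₀=0, d₀=1 and mₖ₊₁ = dₖaₖ − mₖ, dₖ₊₁ = (n − mₖ₊₁²)/dₖ, aₖ₊₁ = ⌊(a₀+mₖ₊₁)/dₖ₊₁⌋:
  k=1: m=27, d=11, a=4
  k=2: m=17, d=41, a=1
  k=3: m=24, d=4, a=12
  k=4: m=24, d=41, a=1
  k=5: m=17, d=11, a=4
  k=6: m=27, d=1, a=54
d=1 and a=2a₀=54 at k=6, so the next step gives (m, d) = (27, 11) again — its k=1 value — and the period has length 6.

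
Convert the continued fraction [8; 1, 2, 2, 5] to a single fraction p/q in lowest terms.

331/38

Using pₖ = aₖpₖ₋₁ + pₖ₋₂ and qₖ = aₖqₖ₋₁ + qₖ₋₂:
  k=0: a=8, p=8, q=1
  k=1: a=1, p=9, q=1
  k=2: a=2, p=26, q=3
  k=3: a=2, p=61, q=7
  k=4: a=5, p=331, q=38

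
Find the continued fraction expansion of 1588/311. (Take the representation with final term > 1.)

[5; 9, 2, 2, 1, 4]

1588 = 5*311 + 33
311 = 9*33 + 14
33 = 2*14 + 5
14 = 2*5 + 4
5 = 1*4 + 1
4 = 4*1 + 0  (stop)
So 1588/311 = [5; 9, 2, 2, 1, 4].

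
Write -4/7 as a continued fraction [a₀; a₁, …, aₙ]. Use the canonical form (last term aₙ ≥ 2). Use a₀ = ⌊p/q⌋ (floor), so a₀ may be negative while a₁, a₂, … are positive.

[-1; 2, 3]

-4 = -1*7 + 3
7 = 2*3 + 1
3 = 3*1 + 0  (stop)
So -4/7 = [-1; 2, 3].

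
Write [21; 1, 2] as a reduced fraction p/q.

65/3

Using pₖ = aₖpₖ₋₁ + pₖ₋₂ and qₖ = aₖqₖ₋₁ + qₖ₋₂:
  k=0: a=21, p=21, q=1
  k=1: a=1, p=22, q=1
  k=2: a=2, p=65, q=3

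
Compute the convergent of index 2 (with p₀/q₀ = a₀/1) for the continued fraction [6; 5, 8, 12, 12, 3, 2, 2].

Using pₖ = aₖpₖ₋₁ + pₖ₋₂, qₖ = aₖqₖ₋₁ + qₖ₋₂ (with p₋₁=1, p₋₂=0, q₋₁=0, q₋₂=1):
  k=0: a=6, p=6, q=1
  k=1: a=5, p=31, q=5
  k=2: a=8, p=254, q=41

254/41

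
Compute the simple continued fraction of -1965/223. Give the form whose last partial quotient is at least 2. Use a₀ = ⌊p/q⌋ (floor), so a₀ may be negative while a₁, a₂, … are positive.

[-9; 5, 3, 4, 3]

-1965 = -9*223 + 42
223 = 5*42 + 13
42 = 3*13 + 3
13 = 4*3 + 1
3 = 3*1 + 0  (stop)
So -1965/223 = [-9; 5, 3, 4, 3].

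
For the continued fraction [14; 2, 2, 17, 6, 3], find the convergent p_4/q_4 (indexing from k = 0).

7590/527

Using pₖ = aₖpₖ₋₁ + pₖ₋₂, qₖ = aₖqₖ₋₁ + qₖ₋₂ (with p₋₁=1, p₋₂=0, q₋₁=0, q₋₂=1):
  k=0: a=14, p=14, q=1
  k=1: a=2, p=29, q=2
  k=2: a=2, p=72, q=5
  k=3: a=17, p=1253, q=87
  k=4: a=6, p=7590, q=527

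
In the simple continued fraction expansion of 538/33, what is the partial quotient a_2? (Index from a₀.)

3

538 = 16·33 + 10   →  a_0 = 16
33 = 3·10 + 3   →  a_1 = 3
10 = 3·3 + 1   →  a_2 = 3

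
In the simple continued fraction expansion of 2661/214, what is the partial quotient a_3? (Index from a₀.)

2661 = 12·214 + 93   →  a_0 = 12
214 = 2·93 + 28   →  a_1 = 2
93 = 3·28 + 9   →  a_2 = 3
28 = 3·9 + 1   →  a_3 = 3

3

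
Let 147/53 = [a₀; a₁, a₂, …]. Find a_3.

2

147 = 2·53 + 41   →  a_0 = 2
53 = 1·41 + 12   →  a_1 = 1
41 = 3·12 + 5   →  a_2 = 3
12 = 2·5 + 2   →  a_3 = 2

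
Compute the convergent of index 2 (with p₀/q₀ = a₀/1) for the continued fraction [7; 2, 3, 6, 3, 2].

Using pₖ = aₖpₖ₋₁ + pₖ₋₂, qₖ = aₖqₖ₋₁ + qₖ₋₂ (with p₋₁=1, p₋₂=0, q₋₁=0, q₋₂=1):
  k=0: a=7, p=7, q=1
  k=1: a=2, p=15, q=2
  k=2: a=3, p=52, q=7

52/7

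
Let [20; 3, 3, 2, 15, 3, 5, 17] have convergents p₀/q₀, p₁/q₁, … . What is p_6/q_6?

Using pₖ = aₖpₖ₋₁ + pₖ₋₂, qₖ = aₖqₖ₋₁ + qₖ₋₂ (with p₋₁=1, p₋₂=0, q₋₁=0, q₋₂=1):
  k=0: a=20, p=20, q=1
  k=1: a=3, p=61, q=3
  k=2: a=3, p=203, q=10
  k=3: a=2, p=467, q=23
  k=4: a=15, p=7208, q=355
  k=5: a=3, p=22091, q=1088
  k=6: a=5, p=117663, q=5795

117663/5795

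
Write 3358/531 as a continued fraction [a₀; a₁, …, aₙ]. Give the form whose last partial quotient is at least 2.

[6; 3, 11, 2, 7]

3358 = 6*531 + 172
531 = 3*172 + 15
172 = 11*15 + 7
15 = 2*7 + 1
7 = 7*1 + 0  (stop)
So 3358/531 = [6; 3, 11, 2, 7].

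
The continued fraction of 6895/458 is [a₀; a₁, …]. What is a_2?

6895 = 15·458 + 25   →  a_0 = 15
458 = 18·25 + 8   →  a_1 = 18
25 = 3·8 + 1   →  a_2 = 3

3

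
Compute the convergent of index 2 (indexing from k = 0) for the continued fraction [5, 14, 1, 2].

76/15

Using pₖ = aₖpₖ₋₁ + pₖ₋₂, qₖ = aₖqₖ₋₁ + qₖ₋₂ (with p₋₁=1, p₋₂=0, q₋₁=0, q₋₂=1):
  k=0: a=5, p=5, q=1
  k=1: a=14, p=71, q=14
  k=2: a=1, p=76, q=15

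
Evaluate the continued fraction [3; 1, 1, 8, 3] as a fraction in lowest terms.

187/53

Using pₖ = aₖpₖ₋₁ + pₖ₋₂ and qₖ = aₖqₖ₋₁ + qₖ₋₂:
  k=0: a=3, p=3, q=1
  k=1: a=1, p=4, q=1
  k=2: a=1, p=7, q=2
  k=3: a=8, p=60, q=17
  k=4: a=3, p=187, q=53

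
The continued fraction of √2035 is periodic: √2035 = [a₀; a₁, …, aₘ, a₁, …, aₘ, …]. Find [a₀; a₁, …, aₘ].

a₀ = ⌊√2035⌋ = 45.
With m₀=0, d₀=1 and mₖ₊₁ = dₖaₖ − mₖ, dₖ₊₁ = (n − mₖ₊₁²)/dₖ, aₖ₊₁ = ⌊(a₀+mₖ₊₁)/dₖ₊₁⌋:
  k=1: m=45, d=10, a=9
  k=2: m=45, d=1, a=90
d=1 and a=2a₀=90 at k=2, so the next step gives (m, d) = (45, 10) again — its k=1 value — and the period has length 2.

[45; 9, 90]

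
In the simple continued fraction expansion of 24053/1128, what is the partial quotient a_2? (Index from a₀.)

24053 = 21·1128 + 365   →  a_0 = 21
1128 = 3·365 + 33   →  a_1 = 3
365 = 11·33 + 2   →  a_2 = 11

11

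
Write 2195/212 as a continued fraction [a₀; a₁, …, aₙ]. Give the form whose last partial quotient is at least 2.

2195 = 10*212 + 75
212 = 2*75 + 62
75 = 1*62 + 13
62 = 4*13 + 10
13 = 1*10 + 3
10 = 3*3 + 1
3 = 3*1 + 0  (stop)
So 2195/212 = [10; 2, 1, 4, 1, 3, 3].

[10; 2, 1, 4, 1, 3, 3]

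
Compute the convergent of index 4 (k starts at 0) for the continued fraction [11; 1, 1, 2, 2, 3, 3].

Using pₖ = aₖpₖ₋₁ + pₖ₋₂, qₖ = aₖqₖ₋₁ + qₖ₋₂ (with p₋₁=1, p₋₂=0, q₋₁=0, q₋₂=1):
  k=0: a=11, p=11, q=1
  k=1: a=1, p=12, q=1
  k=2: a=1, p=23, q=2
  k=3: a=2, p=58, q=5
  k=4: a=2, p=139, q=12

139/12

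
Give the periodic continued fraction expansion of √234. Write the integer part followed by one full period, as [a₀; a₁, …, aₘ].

[15; 3, 2, 1, 2, 1, 2, 3, 30]

a₀ = ⌊√234⌋ = 15.
With m₀=0, d₀=1 and mₖ₊₁ = dₖaₖ − mₖ, dₖ₊₁ = (n − mₖ₊₁²)/dₖ, aₖ₊₁ = ⌊(a₀+mₖ₊₁)/dₖ₊₁⌋:
  k=1: m=15, d=9, a=3
  k=2: m=12, d=10, a=2
  k=3: m=8, d=17, a=1
  k=4: m=9, d=9, a=2
  k=5: m=9, d=17, a=1
  k=6: m=8, d=10, a=2
  k=7: m=12, d=9, a=3
  k=8: m=15, d=1, a=30
d=1 and a=2a₀=30 at k=8, so the next step gives (m, d) = (15, 9) again — its k=1 value — and the period has length 8.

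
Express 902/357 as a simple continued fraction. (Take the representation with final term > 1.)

[2; 1, 1, 8, 1, 8, 2]

902 = 2·357 + 188
357 = 1·188 + 169
188 = 1·169 + 19
169 = 8·19 + 17
19 = 1·17 + 2
17 = 8·2 + 1
2 = 2·1 + 0  (stop)
So 902/357 = [2; 1, 1, 8, 1, 8, 2].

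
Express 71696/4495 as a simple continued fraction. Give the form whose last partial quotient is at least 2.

71696 = 15*4495 + 4271
4495 = 1*4271 + 224
4271 = 19*224 + 15
224 = 14*15 + 14
15 = 1*14 + 1
14 = 14*1 + 0  (stop)
So 71696/4495 = [15; 1, 19, 14, 1, 14].

[15; 1, 19, 14, 1, 14]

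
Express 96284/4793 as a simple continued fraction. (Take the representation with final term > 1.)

96284 = 20×4793 + 424
4793 = 11×424 + 129
424 = 3×129 + 37
129 = 3×37 + 18
37 = 2×18 + 1
18 = 18×1 + 0  (stop)
So 96284/4793 = [20; 11, 3, 3, 2, 18].

[20; 11, 3, 3, 2, 18]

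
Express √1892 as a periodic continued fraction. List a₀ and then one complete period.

[43; 2, 86]

a₀ = ⌊√1892⌋ = 43.
With m₀=0, d₀=1 and mₖ₊₁ = dₖaₖ − mₖ, dₖ₊₁ = (n − mₖ₊₁²)/dₖ, aₖ₊₁ = ⌊(a₀+mₖ₊₁)/dₖ₊₁⌋:
  k=1: m=43, d=43, a=2
  k=2: m=43, d=1, a=86
d=1 and a=2a₀=86 at k=2, so the next step gives (m, d) = (43, 43) again — its k=1 value — and the period has length 2.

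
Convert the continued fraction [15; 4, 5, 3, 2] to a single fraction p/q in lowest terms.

2362/155

Fold from the inside: start with 2/1.
  3 + 1/2 = 7/2
  5 + 2/7 = 37/7
  4 + 7/37 = 155/37
  15 + 37/155 = 2362/155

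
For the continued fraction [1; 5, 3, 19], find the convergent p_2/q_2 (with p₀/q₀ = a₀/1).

19/16

Using pₖ = aₖpₖ₋₁ + pₖ₋₂, qₖ = aₖqₖ₋₁ + qₖ₋₂ (with p₋₁=1, p₋₂=0, q₋₁=0, q₋₂=1):
  k=0: a=1, p=1, q=1
  k=1: a=5, p=6, q=5
  k=2: a=3, p=19, q=16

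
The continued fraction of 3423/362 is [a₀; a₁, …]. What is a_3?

3423 = 9·362 + 165   →  a_0 = 9
362 = 2·165 + 32   →  a_1 = 2
165 = 5·32 + 5   →  a_2 = 5
32 = 6·5 + 2   →  a_3 = 6

6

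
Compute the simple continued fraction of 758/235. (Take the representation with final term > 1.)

758 = 3×235 + 53
235 = 4×53 + 23
53 = 2×23 + 7
23 = 3×7 + 2
7 = 3×2 + 1
2 = 2×1 + 0  (stop)
So 758/235 = [3; 4, 2, 3, 3, 2].

[3; 4, 2, 3, 3, 2]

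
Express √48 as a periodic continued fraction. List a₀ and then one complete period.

[6; 1, 12]

a₀ = ⌊√48⌋ = 6.
With m₀=0, d₀=1 and mₖ₊₁ = dₖaₖ − mₖ, dₖ₊₁ = (n − mₖ₊₁²)/dₖ, aₖ₊₁ = ⌊(a₀+mₖ₊₁)/dₖ₊₁⌋:
  k=1: m=6, d=12, a=1
  k=2: m=6, d=1, a=12
d=1 and a=2a₀=12 at k=2, so the next step gives (m, d) = (6, 12) again — its k=1 value — and the period has length 2.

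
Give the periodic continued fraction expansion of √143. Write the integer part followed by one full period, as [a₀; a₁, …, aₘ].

a₀ = ⌊√143⌋ = 11.
With m₀=0, d₀=1 and mₖ₊₁ = dₖaₖ − mₖ, dₖ₊₁ = (n − mₖ₊₁²)/dₖ, aₖ₊₁ = ⌊(a₀+mₖ₊₁)/dₖ₊₁⌋:
  k=1: m=11, d=22, a=1
  k=2: m=11, d=1, a=22
d=1 and a=2a₀=22 at k=2, so the next step gives (m, d) = (11, 22) again — its k=1 value — and the period has length 2.

[11; 1, 22]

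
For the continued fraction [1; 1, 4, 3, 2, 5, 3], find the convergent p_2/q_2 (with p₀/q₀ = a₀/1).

9/5

Using pₖ = aₖpₖ₋₁ + pₖ₋₂, qₖ = aₖqₖ₋₁ + qₖ₋₂ (with p₋₁=1, p₋₂=0, q₋₁=0, q₋₂=1):
  k=0: a=1, p=1, q=1
  k=1: a=1, p=2, q=1
  k=2: a=4, p=9, q=5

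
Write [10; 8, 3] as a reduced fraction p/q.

253/25

Fold from the inside: start with 3/1.
  8 + 1/3 = 25/3
  10 + 3/25 = 253/25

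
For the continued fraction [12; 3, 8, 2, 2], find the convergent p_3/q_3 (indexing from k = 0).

653/53

Using pₖ = aₖpₖ₋₁ + pₖ₋₂, qₖ = aₖqₖ₋₁ + qₖ₋₂ (with p₋₁=1, p₋₂=0, q₋₁=0, q₋₂=1):
  k=0: a=12, p=12, q=1
  k=1: a=3, p=37, q=3
  k=2: a=8, p=308, q=25
  k=3: a=2, p=653, q=53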